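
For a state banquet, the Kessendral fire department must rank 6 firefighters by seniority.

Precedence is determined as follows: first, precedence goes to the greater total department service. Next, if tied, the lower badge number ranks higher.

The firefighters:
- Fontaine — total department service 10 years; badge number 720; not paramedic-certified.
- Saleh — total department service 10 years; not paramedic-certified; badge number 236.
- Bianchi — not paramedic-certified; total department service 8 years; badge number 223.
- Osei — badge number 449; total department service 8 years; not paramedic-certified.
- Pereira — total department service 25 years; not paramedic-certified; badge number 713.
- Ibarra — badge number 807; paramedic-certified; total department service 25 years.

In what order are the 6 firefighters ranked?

By total department service (higher first): Pereira and Ibarra (both 25 years); then Saleh and Fontaine (both 10 years); then Bianchi and Osei (both 8 years).
Among Pereira and Ibarra, by badge number (lower first): Pereira (713) before Ibarra (807).
Among Saleh and Fontaine, by badge number (lower first): Saleh (236) before Fontaine (720).
Among Bianchi and Osei, by badge number (lower first): Bianchi (223) before Osei (449).
Full order: Pereira, Ibarra, Saleh, Fontaine, Bianchi, Osei.

Pereira, Ibarra, Saleh, Fontaine, Bianchi, Osei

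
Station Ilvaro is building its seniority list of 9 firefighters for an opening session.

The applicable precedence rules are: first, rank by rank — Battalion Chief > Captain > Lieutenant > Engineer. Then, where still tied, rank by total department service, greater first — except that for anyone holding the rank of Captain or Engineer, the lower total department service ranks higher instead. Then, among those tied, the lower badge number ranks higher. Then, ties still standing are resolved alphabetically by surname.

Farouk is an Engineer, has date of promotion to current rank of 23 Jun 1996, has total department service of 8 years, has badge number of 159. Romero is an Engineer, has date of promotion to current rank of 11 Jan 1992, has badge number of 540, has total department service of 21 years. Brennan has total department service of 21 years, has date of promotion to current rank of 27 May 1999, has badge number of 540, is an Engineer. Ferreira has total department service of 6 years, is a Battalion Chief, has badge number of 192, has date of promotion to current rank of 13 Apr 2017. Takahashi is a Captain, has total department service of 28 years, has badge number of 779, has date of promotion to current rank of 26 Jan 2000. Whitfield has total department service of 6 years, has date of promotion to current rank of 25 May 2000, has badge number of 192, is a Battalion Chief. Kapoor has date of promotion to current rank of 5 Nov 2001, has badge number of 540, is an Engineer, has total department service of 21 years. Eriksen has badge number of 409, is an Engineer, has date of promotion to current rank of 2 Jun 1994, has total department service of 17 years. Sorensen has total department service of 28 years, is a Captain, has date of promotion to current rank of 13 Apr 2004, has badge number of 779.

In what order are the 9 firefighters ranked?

By rank: Ferreira and Whitfield (Battalion Chief); then Sorensen and Takahashi (Captain); then Farouk, Eriksen, Brennan, Kapoor and Romero (Engineer).
Ferreira and Whitfield both have total department service 6 years, so the next rule applies.
Ferreira and Whitfield both have badge number 192, so the next rule applies.
Among Ferreira and Whitfield, alphabetically by surname: Ferreira before Whitfield.
Sorensen and Takahashi both have total department service 28 years, so the next rule applies.
Sorensen and Takahashi both have badge number 779, so the next rule applies.
Among Sorensen and Takahashi, alphabetically by surname: Sorensen before Takahashi.
Among Farouk, Eriksen, Brennan, Kapoor and Romero, by total department service (lower first) (reversed rule for this group): Farouk (8 years) before Eriksen (17 years) before Brennan, Kapoor and Romero (21 years).
Brennan, Kapoor and Romero all have badge number 540, so the next rule applies.
Among Brennan, Kapoor and Romero, alphabetically by surname: Brennan before Kapoor before Romero.
Full order: Ferreira, Whitfield, Sorensen, Takahashi, Farouk, Eriksen, Brennan, Kapoor, Romero.

Ferreira, Whitfield, Sorensen, Takahashi, Farouk, Eriksen, Brennan, Kapoor, Romero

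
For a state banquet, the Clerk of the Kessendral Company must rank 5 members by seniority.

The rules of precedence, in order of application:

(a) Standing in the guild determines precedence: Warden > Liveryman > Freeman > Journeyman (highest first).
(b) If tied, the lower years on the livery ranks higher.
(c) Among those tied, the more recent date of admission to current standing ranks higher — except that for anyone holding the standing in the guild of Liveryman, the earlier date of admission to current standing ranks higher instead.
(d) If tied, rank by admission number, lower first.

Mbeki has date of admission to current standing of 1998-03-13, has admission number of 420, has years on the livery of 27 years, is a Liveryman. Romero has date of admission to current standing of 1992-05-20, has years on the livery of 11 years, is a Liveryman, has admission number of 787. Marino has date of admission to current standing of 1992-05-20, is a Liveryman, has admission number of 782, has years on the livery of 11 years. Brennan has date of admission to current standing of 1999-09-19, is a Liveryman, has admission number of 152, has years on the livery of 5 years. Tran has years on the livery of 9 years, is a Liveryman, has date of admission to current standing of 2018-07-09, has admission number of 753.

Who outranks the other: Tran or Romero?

By standing in the guild: Brennan, Tran, Marino, Romero and Mbeki (Liveryman).
Among Brennan, Tran, Marino, Romero and Mbeki, by years on the livery (lower first): Brennan (5 years) before Tran (9 years) before Marino and Romero (11 years) before Mbeki (27 years).
Marino and Romero both have date of admission to current standing 1992-05-20, so the next rule applies.
Among Marino and Romero, by admission number (lower first): Marino (782) before Romero (787).
So Tran takes precedence.

Tran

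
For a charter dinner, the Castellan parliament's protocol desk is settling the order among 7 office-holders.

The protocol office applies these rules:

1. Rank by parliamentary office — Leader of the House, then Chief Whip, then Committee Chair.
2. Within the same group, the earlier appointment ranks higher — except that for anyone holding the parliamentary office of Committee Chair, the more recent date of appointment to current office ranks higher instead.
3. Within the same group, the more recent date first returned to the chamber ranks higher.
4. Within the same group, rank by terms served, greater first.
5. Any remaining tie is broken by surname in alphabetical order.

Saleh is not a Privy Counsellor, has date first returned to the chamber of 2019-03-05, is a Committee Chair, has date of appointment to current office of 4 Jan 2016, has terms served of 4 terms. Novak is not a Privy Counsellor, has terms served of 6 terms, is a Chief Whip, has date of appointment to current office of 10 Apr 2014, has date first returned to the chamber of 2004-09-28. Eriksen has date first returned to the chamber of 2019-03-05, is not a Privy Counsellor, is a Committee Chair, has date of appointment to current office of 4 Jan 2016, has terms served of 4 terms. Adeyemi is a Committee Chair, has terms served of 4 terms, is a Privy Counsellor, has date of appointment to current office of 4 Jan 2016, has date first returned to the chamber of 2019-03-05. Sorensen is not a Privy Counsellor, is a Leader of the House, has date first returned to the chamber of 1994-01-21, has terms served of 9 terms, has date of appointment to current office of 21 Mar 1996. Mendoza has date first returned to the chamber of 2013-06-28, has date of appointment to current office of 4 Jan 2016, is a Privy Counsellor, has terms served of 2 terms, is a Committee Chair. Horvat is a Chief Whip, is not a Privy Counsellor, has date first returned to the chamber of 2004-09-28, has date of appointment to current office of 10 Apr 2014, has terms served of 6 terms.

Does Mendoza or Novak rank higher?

By parliamentary office: Sorensen (Leader of the House); then Horvat and Novak (Chief Whip); then Adeyemi, Eriksen, Saleh and Mendoza (Committee Chair).
Horvat and Novak both have date of appointment to current office 10 Apr 2014, so the next rule applies.
Horvat and Novak both have date first returned to the chamber 2004-09-28, so the next rule applies.
Horvat and Novak both have terms served 6 terms, so the next rule applies.
Among Horvat and Novak, alphabetically by surname: Horvat before Novak.
Adeyemi, Eriksen, Saleh and Mendoza all have date of appointment to current office 4 Jan 2016, so the next rule applies.
Among Adeyemi, Eriksen, Saleh and Mendoza, by date first returned to the chamber (later first): Adeyemi, Eriksen and Saleh (2019-03-05) before Mendoza (2013-06-28).
Adeyemi, Eriksen and Saleh all have terms served 4 terms, so the next rule applies.
Among Adeyemi, Eriksen and Saleh, alphabetically by surname: Adeyemi before Eriksen before Saleh.
So Novak takes precedence.

Novak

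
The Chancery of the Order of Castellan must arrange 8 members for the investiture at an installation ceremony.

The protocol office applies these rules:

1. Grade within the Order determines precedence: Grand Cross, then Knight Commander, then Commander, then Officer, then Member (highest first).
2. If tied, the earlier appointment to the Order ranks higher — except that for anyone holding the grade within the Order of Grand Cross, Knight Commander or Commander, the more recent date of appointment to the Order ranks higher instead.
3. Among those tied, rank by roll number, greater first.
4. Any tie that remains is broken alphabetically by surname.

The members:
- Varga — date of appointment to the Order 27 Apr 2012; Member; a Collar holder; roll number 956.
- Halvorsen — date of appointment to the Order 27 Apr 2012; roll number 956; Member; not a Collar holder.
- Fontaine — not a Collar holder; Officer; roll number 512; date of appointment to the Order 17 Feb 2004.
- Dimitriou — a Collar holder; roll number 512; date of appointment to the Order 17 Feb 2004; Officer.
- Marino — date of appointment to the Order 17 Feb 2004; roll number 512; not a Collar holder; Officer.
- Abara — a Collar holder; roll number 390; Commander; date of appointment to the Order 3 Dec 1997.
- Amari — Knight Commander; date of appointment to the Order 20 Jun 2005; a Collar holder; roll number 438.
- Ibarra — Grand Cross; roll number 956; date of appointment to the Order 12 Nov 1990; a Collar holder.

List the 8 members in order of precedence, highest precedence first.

Ibarra, Amari, Abara, Dimitriou, Fontaine, Marino, Halvorsen, Varga

By grade within the Order: Ibarra (Grand Cross); then Amari (Knight Commander); then Abara (Commander); then Dimitriou, Fontaine and Marino (Officer); then Halvorsen and Varga (Member).
Dimitriou, Fontaine and Marino all have date of appointment to the Order 17 Feb 2004, so the next rule applies.
Dimitriou, Fontaine and Marino all have roll number 512, so the next rule applies.
Among Dimitriou, Fontaine and Marino, alphabetically by surname: Dimitriou before Fontaine before Marino.
Halvorsen and Varga both have date of appointment to the Order 27 Apr 2012, so the next rule applies.
Halvorsen and Varga both have roll number 956, so the next rule applies.
Among Halvorsen and Varga, alphabetically by surname: Halvorsen before Varga.
Full order: Ibarra, Amari, Abara, Dimitriou, Fontaine, Marino, Halvorsen, Varga.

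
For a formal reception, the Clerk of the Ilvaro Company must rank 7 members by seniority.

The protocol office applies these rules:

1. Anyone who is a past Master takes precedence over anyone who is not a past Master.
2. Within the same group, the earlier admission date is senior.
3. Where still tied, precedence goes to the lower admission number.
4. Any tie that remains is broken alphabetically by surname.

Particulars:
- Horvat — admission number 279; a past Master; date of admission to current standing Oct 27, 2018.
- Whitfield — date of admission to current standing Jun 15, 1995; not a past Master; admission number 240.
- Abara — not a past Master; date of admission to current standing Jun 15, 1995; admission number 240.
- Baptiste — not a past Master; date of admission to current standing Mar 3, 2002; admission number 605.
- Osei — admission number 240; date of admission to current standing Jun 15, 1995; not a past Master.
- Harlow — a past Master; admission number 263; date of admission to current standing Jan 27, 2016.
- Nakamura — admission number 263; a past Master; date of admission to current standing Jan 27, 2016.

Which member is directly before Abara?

Horvat

By the first rule: Harlow, Nakamura and Horvat (each a past Master); then Abara, Osei, Whitfield and Baptiste (each not a past Master).
Among Harlow, Nakamura and Horvat, by date of admission to current standing (earlier first): Harlow and Nakamura (Jan 27, 2016) before Horvat (Oct 27, 2018).
Harlow and Nakamura both have admission number 263, so the next rule applies.
Among Harlow and Nakamura, alphabetically by surname: Harlow before Nakamura.
Among Abara, Osei, Whitfield and Baptiste, by date of admission to current standing (earlier first): Abara, Osei and Whitfield (Jun 15, 1995) before Baptiste (Mar 3, 2002).
Abara, Osei and Whitfield all have admission number 240, so the next rule applies.
Among Abara, Osei and Whitfield, alphabetically by surname: Abara before Osei before Whitfield.
Order: Harlow, Nakamura, Horvat, Abara, Osei, Whitfield, Baptiste.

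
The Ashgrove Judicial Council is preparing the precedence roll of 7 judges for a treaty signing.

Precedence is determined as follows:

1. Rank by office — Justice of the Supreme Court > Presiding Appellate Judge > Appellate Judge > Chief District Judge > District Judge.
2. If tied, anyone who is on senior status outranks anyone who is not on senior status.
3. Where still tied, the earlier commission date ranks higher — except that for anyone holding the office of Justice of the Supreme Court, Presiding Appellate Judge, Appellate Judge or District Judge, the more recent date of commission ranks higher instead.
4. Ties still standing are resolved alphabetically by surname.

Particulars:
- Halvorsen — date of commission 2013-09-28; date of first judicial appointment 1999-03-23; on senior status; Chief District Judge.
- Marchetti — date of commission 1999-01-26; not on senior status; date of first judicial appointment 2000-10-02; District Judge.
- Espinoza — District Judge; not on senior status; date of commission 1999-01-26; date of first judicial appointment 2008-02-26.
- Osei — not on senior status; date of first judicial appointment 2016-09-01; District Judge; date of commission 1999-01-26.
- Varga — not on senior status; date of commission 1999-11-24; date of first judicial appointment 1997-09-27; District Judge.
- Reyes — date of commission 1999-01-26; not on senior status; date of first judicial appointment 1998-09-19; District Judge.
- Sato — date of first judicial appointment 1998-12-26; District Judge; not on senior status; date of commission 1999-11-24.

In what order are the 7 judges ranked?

Halvorsen, Sato, Varga, Espinoza, Marchetti, Osei, Reyes

By office: Halvorsen (Chief District Judge); then Sato, Varga, Espinoza, Marchetti, Osei and Reyes (District Judge).
Sato, Varga, Espinoza, Marchetti, Osei and Reyes are each not on senior status, so the next rule applies.
Among Sato, Varga, Espinoza, Marchetti, Osei and Reyes, by date of commission (later first) (reversed rule for this group): Sato and Varga (1999-11-24) before Espinoza, Marchetti, Osei and Reyes (1999-01-26).
Among Sato and Varga, alphabetically by surname: Sato before Varga.
Among Espinoza, Marchetti, Osei and Reyes, alphabetically by surname: Espinoza before Marchetti before Osei before Reyes.
Full order: Halvorsen, Sato, Varga, Espinoza, Marchetti, Osei, Reyes.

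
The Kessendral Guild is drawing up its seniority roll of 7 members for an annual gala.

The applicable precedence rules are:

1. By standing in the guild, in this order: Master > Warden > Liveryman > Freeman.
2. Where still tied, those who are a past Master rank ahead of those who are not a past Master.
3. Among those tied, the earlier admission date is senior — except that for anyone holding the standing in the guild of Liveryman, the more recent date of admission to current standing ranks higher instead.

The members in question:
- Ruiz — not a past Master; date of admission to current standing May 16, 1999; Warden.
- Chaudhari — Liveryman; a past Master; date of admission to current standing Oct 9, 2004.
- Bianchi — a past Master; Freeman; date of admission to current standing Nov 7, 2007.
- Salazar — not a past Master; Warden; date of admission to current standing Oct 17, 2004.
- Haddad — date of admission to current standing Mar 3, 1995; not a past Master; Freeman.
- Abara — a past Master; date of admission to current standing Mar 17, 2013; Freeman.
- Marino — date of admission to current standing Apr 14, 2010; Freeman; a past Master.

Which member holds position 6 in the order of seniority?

Abara

By standing in the guild: Ruiz and Salazar (Warden); then Chaudhari (Liveryman); then Bianchi, Marino, Abara and Haddad (Freeman).
Ruiz and Salazar are each not a past Master, so the next rule applies.
Among Ruiz and Salazar, by date of admission to current standing (earlier first): Ruiz (May 16, 1999) before Salazar (Oct 17, 2004).
Among Bianchi, Marino, Abara and Haddad, a past Master before not a past Master: Bianchi, Marino and Abara (a past Master) before Haddad (not a past Master).
Among Bianchi, Marino and Abara, by date of admission to current standing (earlier first): Bianchi (Nov 7, 2007) before Marino (Apr 14, 2010) before Abara (Mar 17, 2013).
Order: Ruiz, Salazar, Chaudhari, Bianchi, Marino, Abara, Haddad.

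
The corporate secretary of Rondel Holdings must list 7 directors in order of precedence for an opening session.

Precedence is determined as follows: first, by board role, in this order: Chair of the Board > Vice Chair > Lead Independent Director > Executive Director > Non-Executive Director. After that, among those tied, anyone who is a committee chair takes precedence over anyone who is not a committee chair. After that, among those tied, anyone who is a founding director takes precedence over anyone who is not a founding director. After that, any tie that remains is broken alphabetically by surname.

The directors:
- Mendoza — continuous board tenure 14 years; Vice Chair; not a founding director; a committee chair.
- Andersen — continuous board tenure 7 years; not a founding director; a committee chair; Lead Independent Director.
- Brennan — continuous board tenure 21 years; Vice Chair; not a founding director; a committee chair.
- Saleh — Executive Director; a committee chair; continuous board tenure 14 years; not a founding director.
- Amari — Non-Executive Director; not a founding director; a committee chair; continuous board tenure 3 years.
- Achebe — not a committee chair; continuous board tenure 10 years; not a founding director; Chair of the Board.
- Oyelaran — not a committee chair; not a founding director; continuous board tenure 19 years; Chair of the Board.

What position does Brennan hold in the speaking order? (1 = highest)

3

By board role: Achebe and Oyelaran (Chair of the Board); then Brennan and Mendoza (Vice Chair); then Andersen (Lead Independent Director); then Saleh (Executive Director); then Amari (Non-Executive Director).
Achebe and Oyelaran are each not a committee chair, so the next rule applies.
Achebe and Oyelaran are each not a founding director, so the next rule applies.
Among Achebe and Oyelaran, alphabetically by surname: Achebe before Oyelaran.
Brennan and Mendoza are each a committee chair, so the next rule applies.
Brennan and Mendoza are each not a founding director, so the next rule applies.
Among Brennan and Mendoza, alphabetically by surname: Brennan before Mendoza.
Order: Achebe, Oyelaran, Brennan, Mendoza, Andersen, Saleh, Amari. So position 3.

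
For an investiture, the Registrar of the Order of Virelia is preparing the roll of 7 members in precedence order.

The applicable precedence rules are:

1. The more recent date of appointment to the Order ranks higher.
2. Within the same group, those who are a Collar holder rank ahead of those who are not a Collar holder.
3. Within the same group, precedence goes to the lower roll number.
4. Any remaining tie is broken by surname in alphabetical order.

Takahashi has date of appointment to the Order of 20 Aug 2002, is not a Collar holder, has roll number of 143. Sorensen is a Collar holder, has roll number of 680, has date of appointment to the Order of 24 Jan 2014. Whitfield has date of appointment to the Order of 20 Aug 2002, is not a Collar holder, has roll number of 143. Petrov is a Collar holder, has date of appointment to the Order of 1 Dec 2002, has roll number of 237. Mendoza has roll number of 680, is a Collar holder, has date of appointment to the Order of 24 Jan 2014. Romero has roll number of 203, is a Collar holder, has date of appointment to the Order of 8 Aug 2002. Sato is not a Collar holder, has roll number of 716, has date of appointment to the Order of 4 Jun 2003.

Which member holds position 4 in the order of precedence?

By date of appointment to the Order (later first): Mendoza and Sorensen (both 24 Jan 2014); then Sato (4 Jun 2003); then Petrov (1 Dec 2002); then Takahashi and Whitfield (both 20 Aug 2002); then Romero (8 Aug 2002).
Mendoza and Sorensen are each a Collar holder, so the next rule applies.
Mendoza and Sorensen both have roll number 680, so the next rule applies.
Among Mendoza and Sorensen, alphabetically by surname: Mendoza before Sorensen.
Takahashi and Whitfield are each not a Collar holder, so the next rule applies.
Takahashi and Whitfield both have roll number 143, so the next rule applies.
Among Takahashi and Whitfield, alphabetically by surname: Takahashi before Whitfield.
Order: Mendoza, Sorensen, Sato, Petrov, Takahashi, Whitfield, Romero.

Petrov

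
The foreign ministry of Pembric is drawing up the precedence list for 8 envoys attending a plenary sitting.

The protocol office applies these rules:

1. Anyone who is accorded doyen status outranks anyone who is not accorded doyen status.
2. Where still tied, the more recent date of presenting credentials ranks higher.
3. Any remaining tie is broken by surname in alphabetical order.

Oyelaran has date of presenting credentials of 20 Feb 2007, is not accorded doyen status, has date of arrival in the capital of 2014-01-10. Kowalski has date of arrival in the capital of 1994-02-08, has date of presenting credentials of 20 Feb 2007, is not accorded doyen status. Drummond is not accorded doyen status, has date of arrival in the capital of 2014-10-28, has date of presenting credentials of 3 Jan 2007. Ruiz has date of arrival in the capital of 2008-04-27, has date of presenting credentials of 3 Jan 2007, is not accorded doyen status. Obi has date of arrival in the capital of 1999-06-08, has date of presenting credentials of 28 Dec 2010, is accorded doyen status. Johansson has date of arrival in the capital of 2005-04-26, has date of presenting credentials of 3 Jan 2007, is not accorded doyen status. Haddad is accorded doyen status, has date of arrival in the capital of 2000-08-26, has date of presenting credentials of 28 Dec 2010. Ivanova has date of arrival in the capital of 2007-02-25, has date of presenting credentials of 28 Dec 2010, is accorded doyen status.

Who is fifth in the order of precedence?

By the first rule: Haddad, Ivanova and Obi (each accorded doyen status); then Kowalski, Oyelaran, Drummond, Johansson and Ruiz (each not accorded doyen status).
Haddad, Ivanova and Obi all have date of presenting credentials 28 Dec 2010, so the next rule applies.
Among Haddad, Ivanova and Obi, alphabetically by surname: Haddad before Ivanova before Obi.
Among Kowalski, Oyelaran, Drummond, Johansson and Ruiz, by date of presenting credentials (later first): Kowalski and Oyelaran (20 Feb 2007) before Drummond, Johansson and Ruiz (3 Jan 2007).
Among Kowalski and Oyelaran, alphabetically by surname: Kowalski before Oyelaran.
Among Drummond, Johansson and Ruiz, alphabetically by surname: Drummond before Johansson before Ruiz.
Order: Haddad, Ivanova, Obi, Kowalski, Oyelaran, Drummond, Johansson, Ruiz.

Oyelaran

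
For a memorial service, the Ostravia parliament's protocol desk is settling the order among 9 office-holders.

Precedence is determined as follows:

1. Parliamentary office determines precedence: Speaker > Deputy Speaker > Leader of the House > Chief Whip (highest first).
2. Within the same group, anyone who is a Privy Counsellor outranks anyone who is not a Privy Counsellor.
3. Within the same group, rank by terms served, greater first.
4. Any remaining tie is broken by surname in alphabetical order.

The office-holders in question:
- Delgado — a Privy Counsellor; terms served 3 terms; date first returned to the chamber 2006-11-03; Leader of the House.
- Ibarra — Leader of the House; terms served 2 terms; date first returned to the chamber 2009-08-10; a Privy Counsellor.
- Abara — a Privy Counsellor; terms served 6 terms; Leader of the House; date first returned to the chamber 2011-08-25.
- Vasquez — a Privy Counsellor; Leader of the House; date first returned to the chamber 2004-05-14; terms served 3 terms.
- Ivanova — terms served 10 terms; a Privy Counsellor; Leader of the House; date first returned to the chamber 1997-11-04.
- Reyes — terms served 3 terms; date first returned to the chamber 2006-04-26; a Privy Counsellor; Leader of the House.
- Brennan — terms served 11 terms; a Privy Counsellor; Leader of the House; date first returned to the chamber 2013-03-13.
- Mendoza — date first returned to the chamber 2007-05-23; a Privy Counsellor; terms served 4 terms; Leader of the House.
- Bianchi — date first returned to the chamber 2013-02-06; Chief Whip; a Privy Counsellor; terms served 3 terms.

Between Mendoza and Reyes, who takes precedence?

Mendoza

By parliamentary office: Brennan, Ivanova, Abara, Mendoza, Delgado, Reyes, Vasquez and Ibarra (Leader of the House); then Bianchi (Chief Whip).
Brennan, Ivanova, Abara, Mendoza, Delgado, Reyes, Vasquez and Ibarra are each a Privy Counsellor, so the next rule applies.
Among Brennan, Ivanova, Abara, Mendoza, Delgado, Reyes, Vasquez and Ibarra, by terms served (higher first): Brennan (11 terms) before Ivanova (10 terms) before Abara (6 terms) before Mendoza (4 terms) before Delgado, Reyes and Vasquez (3 terms) before Ibarra (2 terms).
Among Delgado, Reyes and Vasquez, alphabetically by surname: Delgado before Reyes before Vasquez.
So Mendoza takes precedence.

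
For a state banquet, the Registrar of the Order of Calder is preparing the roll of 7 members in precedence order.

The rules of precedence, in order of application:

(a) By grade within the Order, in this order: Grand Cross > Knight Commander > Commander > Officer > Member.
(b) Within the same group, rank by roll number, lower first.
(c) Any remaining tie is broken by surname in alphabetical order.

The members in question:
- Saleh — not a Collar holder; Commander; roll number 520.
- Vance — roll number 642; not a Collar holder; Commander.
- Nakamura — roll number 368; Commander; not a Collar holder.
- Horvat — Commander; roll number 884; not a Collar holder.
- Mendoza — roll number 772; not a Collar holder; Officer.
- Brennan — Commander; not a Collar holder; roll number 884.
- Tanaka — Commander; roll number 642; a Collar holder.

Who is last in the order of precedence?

Mendoza

By grade within the Order: Nakamura, Saleh, Tanaka, Vance, Brennan and Horvat (Commander); then Mendoza (Officer).
Among Nakamura, Saleh, Tanaka, Vance, Brennan and Horvat, by roll number (lower first): Nakamura (368) before Saleh (520) before Tanaka and Vance (642) before Brennan and Horvat (884).
Among Tanaka and Vance, alphabetically by surname: Tanaka before Vance.
Among Brennan and Horvat, alphabetically by surname: Brennan before Horvat.
Order: Nakamura, Saleh, Tanaka, Vance, Brennan, Horvat, Mendoza.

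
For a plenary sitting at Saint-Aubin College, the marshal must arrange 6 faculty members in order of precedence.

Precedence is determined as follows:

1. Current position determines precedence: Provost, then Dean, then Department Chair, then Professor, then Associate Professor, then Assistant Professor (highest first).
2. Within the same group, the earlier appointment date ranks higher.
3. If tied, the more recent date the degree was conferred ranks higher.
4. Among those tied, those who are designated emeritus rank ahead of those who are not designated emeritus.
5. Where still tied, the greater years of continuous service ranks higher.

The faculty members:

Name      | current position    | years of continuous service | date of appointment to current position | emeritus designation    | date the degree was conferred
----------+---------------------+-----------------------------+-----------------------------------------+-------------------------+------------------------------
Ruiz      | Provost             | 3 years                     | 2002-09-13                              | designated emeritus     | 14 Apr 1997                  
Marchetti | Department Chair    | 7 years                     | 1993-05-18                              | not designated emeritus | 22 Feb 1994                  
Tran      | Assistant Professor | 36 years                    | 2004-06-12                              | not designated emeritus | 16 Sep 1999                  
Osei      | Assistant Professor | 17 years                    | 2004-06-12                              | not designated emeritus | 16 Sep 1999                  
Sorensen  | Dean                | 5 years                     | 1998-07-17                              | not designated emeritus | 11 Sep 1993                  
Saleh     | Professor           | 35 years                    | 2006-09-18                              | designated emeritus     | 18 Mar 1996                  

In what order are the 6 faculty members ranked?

By current position: Ruiz (Provost); then Sorensen (Dean); then Marchetti (Department Chair); then Saleh (Professor); then Tran and Osei (Assistant Professor).
Tran and Osei both have date of appointment to current position 2004-06-12, so the next rule applies.
Tran and Osei both have date the degree was conferred 16 Sep 1999, so the next rule applies.
Tran and Osei are each not designated emeritus, so the next rule applies.
Among Tran and Osei, by years of continuous service (higher first): Tran (36 years) before Osei (17 years).
Full order: Ruiz, Sorensen, Marchetti, Saleh, Tran, Osei.

Ruiz, Sorensen, Marchetti, Saleh, Tran, Osei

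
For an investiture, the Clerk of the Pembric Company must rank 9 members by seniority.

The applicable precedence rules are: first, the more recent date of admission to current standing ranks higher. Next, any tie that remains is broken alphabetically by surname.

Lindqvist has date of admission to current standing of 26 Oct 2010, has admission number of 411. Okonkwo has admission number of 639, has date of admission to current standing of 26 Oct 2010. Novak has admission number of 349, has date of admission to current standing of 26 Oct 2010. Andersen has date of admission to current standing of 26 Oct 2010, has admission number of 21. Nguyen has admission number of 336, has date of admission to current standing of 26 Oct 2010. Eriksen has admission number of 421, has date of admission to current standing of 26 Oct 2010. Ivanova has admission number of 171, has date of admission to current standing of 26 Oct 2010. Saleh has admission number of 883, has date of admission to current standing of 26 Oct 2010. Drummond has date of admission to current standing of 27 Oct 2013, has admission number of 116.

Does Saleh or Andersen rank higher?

By date of admission to current standing (later first): Drummond (27 Oct 2013); then Andersen, Eriksen, Ivanova, Lindqvist, Nguyen, Novak, Okonkwo and Saleh (each 26 Oct 2010).
Among Andersen, Eriksen, Ivanova, Lindqvist, Nguyen, Novak, Okonkwo and Saleh, alphabetically by surname: Andersen before Eriksen before Ivanova before Lindqvist before Nguyen before Novak before Okonkwo before Saleh.
So Andersen takes precedence.

Andersen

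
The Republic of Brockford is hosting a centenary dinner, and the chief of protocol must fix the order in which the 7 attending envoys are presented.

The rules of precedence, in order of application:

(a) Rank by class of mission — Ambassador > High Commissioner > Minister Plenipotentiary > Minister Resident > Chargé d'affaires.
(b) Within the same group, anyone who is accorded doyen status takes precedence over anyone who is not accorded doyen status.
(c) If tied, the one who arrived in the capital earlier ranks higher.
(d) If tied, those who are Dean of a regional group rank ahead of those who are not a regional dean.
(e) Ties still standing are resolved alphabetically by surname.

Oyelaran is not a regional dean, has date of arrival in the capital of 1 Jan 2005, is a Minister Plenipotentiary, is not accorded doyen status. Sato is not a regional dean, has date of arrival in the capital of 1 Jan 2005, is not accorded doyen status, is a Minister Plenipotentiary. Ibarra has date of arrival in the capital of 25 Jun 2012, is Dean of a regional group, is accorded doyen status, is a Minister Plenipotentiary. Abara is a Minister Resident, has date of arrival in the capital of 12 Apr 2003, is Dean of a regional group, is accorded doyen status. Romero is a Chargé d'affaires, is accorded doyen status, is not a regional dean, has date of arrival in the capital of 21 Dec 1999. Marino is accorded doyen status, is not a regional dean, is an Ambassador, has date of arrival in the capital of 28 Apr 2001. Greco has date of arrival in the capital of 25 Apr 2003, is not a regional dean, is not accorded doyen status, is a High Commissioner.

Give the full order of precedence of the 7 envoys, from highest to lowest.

Marino, Greco, Ibarra, Oyelaran, Sato, Abara, Romero

By class of mission: Marino (Ambassador); then Greco (High Commissioner); then Ibarra, Oyelaran and Sato (Minister Plenipotentiary); then Abara (Minister Resident); then Romero (Chargé d'affaires).
Among Ibarra, Oyelaran and Sato, accorded doyen status before not accorded doyen status: Ibarra (accorded doyen status) before Oyelaran and Sato (not accorded doyen status).
Oyelaran and Sato both have date of arrival in the capital 1 Jan 2005, so the next rule applies.
Oyelaran and Sato are each not a regional dean, so the next rule applies.
Among Oyelaran and Sato, alphabetically by surname: Oyelaran before Sato.
Full order: Marino, Greco, Ibarra, Oyelaran, Sato, Abara, Romero.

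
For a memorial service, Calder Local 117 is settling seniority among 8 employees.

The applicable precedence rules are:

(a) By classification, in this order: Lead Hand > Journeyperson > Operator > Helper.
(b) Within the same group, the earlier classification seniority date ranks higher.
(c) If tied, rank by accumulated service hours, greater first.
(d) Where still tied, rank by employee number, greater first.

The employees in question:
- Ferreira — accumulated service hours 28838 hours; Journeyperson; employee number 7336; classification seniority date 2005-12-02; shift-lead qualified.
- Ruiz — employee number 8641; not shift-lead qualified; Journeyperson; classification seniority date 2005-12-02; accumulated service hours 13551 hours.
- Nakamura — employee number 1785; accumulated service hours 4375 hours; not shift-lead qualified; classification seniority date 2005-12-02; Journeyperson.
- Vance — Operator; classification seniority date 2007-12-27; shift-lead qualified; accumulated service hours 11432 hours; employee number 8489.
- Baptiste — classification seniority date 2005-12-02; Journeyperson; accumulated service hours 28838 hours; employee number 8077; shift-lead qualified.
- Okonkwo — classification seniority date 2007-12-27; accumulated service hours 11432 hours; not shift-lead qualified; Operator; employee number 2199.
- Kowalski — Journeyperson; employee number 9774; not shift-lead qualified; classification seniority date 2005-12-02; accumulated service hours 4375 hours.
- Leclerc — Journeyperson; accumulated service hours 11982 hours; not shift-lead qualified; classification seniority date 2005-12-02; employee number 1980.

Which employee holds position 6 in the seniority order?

Nakamura

By classification: Baptiste, Ferreira, Ruiz, Leclerc, Kowalski and Nakamura (Journeyperson); then Vance and Okonkwo (Operator).
Baptiste, Ferreira, Ruiz, Leclerc, Kowalski and Nakamura all have classification seniority date 2005-12-02, so the next rule applies.
Among Baptiste, Ferreira, Ruiz, Leclerc, Kowalski and Nakamura, by accumulated service hours (higher first): Baptiste and Ferreira (28838 hours) before Ruiz (13551 hours) before Leclerc (11982 hours) before Kowalski and Nakamura (4375 hours).
Among Baptiste and Ferreira, by employee number (higher first): Baptiste (8077) before Ferreira (7336).
Among Kowalski and Nakamura, by employee number (higher first): Kowalski (9774) before Nakamura (1785).
Vance and Okonkwo both have classification seniority date 2007-12-27, so the next rule applies.
Vance and Okonkwo both have accumulated service hours 11432 hours, so the next rule applies.
Among Vance and Okonkwo, by employee number (higher first): Vance (8489) before Okonkwo (2199).
Order: Baptiste, Ferreira, Ruiz, Leclerc, Kowalski, Nakamura, Vance, Okonkwo.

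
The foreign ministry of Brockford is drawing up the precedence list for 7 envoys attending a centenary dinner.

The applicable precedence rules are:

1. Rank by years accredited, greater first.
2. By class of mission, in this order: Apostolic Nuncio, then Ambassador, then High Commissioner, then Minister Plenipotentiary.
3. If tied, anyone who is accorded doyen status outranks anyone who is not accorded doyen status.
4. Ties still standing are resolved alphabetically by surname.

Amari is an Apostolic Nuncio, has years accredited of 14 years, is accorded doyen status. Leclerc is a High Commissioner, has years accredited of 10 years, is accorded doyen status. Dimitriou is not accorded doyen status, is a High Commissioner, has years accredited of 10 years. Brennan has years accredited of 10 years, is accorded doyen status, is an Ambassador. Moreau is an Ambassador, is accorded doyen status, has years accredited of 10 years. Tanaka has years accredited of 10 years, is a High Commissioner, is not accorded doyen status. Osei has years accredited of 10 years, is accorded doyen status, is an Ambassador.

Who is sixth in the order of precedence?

By years accredited (higher first): Amari (14 years); then Brennan, Moreau, Osei, Leclerc, Dimitriou and Tanaka (each 10 years).
Among Brennan, Moreau, Osei, Leclerc, Dimitriou and Tanaka, by class of mission: Brennan, Moreau and Osei (Ambassador) before Leclerc, Dimitriou and Tanaka (High Commissioner).
Brennan, Moreau and Osei are each accorded doyen status, so the next rule applies.
Among Brennan, Moreau and Osei, alphabetically by surname: Brennan before Moreau before Osei.
Among Leclerc, Dimitriou and Tanaka, accorded doyen status before not accorded doyen status: Leclerc (accorded doyen status) before Dimitriou and Tanaka (not accorded doyen status).
Among Dimitriou and Tanaka, alphabetically by surname: Dimitriou before Tanaka.
Order: Amari, Brennan, Moreau, Osei, Leclerc, Dimitriou, Tanaka.

Dimitriou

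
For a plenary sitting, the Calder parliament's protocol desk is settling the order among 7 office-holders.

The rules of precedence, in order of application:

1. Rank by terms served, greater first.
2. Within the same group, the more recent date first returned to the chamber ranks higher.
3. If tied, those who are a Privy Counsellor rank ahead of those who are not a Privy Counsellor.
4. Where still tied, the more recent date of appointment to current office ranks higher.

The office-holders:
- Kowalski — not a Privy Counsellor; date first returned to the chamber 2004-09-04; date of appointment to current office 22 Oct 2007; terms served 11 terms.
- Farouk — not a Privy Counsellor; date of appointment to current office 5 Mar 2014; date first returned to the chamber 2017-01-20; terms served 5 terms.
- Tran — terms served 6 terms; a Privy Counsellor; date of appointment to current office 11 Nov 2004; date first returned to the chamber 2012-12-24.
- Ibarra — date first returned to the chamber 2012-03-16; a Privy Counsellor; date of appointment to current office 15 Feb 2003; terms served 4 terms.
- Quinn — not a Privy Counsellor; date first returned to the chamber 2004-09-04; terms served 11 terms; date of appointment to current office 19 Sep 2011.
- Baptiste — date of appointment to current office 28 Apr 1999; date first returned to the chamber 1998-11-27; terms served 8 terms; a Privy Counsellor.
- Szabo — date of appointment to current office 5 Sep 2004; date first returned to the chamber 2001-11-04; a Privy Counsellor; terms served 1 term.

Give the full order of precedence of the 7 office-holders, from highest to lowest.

Quinn, Kowalski, Baptiste, Tran, Farouk, Ibarra, Szabo

By terms served (higher first): Quinn and Kowalski (both 11 terms); then Baptiste (8 terms); then Tran (6 terms); then Farouk (5 terms); then Ibarra (4 terms); then Szabo (1 term).
Quinn and Kowalski both have date first returned to the chamber 2004-09-04, so the next rule applies.
Quinn and Kowalski are each not a Privy Counsellor, so the next rule applies.
Among Quinn and Kowalski, by date of appointment to current office (later first): Quinn (19 Sep 2011) before Kowalski (22 Oct 2007).
Full order: Quinn, Kowalski, Baptiste, Tran, Farouk, Ibarra, Szabo.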